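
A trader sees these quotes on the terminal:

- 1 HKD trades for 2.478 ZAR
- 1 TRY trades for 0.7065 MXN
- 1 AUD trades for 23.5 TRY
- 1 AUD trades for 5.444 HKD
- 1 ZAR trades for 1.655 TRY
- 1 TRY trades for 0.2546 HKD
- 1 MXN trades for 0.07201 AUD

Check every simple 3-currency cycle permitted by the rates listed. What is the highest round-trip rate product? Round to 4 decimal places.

AUD→TRY→MXN→AUD: 23.5 × 0.7065 × 0.07201 = 1.19556
TRY→HKD→ZAR→TRY: 0.2546 × 2.478 × 1.655 = 1.04414
Maximum is AUD→TRY→MXN→AUD at 1.1956; arbitrage exists.

1.1956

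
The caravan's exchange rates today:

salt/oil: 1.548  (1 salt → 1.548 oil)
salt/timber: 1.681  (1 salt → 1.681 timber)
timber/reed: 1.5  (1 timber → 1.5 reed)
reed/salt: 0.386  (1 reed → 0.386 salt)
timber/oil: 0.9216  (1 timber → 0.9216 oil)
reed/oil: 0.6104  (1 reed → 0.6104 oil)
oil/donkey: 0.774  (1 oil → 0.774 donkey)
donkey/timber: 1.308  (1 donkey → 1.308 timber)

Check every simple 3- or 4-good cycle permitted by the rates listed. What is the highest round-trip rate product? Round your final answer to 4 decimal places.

0.9733

reed→salt→timber→reed: 0.386 × 1.681 × 1.5 = 0.97330
oil→donkey→timber→oil: 0.774 × 1.308 × 0.9216 = 0.93302
oil→donkey→timber→reed→oil: 0.774 × 1.308 × 1.5 × 0.6104 = 0.92695
Maximum is reed→salt→timber→reed at 0.9733; no arbitrage — every cycle loses value.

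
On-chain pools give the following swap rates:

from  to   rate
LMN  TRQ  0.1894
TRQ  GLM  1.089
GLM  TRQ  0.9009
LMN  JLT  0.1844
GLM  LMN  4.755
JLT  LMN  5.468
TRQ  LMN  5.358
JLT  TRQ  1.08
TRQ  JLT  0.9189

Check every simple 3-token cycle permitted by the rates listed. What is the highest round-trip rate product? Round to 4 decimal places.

1.0671

JLT→TRQ→LMN→JLT: 1.08 × 5.358 × 0.1844 = 1.06706
GLM→LMN→TRQ→GLM: 4.755 × 0.1894 × 1.089 = 0.98075
JLT→LMN→TRQ→JLT: 5.468 × 0.1894 × 0.9189 = 0.95165
Maximum is JLT→TRQ→LMN→JLT at 1.0671; arbitrage exists.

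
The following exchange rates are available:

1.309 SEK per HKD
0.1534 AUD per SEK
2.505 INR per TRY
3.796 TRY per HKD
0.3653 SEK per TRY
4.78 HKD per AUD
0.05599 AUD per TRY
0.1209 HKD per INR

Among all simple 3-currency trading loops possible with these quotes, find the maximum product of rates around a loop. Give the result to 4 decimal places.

TRY→INR→HKD→TRY: 2.505 × 0.1209 × 3.796 = 1.14964
TRY→AUD→HKD→TRY: 0.05599 × 4.78 × 3.796 = 1.01593
SEK→AUD→HKD→SEK: 0.1534 × 4.78 × 1.309 = 0.95983
Maximum is TRY→INR→HKD→TRY at 1.1496; arbitrage exists.

1.1496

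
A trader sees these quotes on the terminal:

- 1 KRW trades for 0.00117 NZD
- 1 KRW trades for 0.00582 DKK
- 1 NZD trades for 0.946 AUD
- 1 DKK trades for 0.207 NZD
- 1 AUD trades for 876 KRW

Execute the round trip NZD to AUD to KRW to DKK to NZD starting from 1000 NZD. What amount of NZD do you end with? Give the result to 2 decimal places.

1000 NZD × 0.946 = 946 AUD
946 AUD × 876 = 828696 KRW
828696 KRW × 0.00582 = 4823.01072 DKK
4823.01072 DKK × 0.207 = 998.36321904 NZD

998.36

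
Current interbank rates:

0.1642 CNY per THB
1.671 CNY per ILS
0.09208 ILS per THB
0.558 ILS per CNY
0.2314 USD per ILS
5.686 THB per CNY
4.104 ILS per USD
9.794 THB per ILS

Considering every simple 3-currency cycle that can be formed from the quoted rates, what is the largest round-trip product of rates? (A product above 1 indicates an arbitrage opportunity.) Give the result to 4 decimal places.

ILS→THB→CNY→ILS: 9.794 × 0.1642 × 0.558 = 0.89736
ILS→CNY→THB→ILS: 1.671 × 5.686 × 0.09208 = 0.87488
Maximum is ILS→THB→CNY→ILS at 0.8974; no arbitrage — every cycle loses value.

0.8974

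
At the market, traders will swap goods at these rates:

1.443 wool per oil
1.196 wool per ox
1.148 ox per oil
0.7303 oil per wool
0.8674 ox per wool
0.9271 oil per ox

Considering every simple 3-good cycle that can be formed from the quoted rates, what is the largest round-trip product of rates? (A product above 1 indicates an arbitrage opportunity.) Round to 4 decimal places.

oil→wool→ox→oil: 1.443 × 0.8674 × 0.9271 = 1.16041
oil→ox→wool→oil: 1.148 × 1.196 × 0.7303 = 1.00271
Maximum is oil→wool→ox→oil at 1.1604; arbitrage exists.

1.1604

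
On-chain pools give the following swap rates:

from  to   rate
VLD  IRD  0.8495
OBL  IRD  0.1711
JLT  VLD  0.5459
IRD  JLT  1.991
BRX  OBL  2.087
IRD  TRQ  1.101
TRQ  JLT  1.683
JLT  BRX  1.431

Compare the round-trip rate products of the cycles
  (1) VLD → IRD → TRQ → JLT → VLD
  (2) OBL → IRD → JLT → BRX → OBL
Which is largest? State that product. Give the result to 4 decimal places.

(1) 0.8495 × 1.101 × 1.683 × 0.5459 = 0.85931
(2) 0.1711 × 1.991 × 1.431 × 2.087 = 1.01738
Highest is cycle (2) at 1.0174 (>1, arbitrage).

1.0174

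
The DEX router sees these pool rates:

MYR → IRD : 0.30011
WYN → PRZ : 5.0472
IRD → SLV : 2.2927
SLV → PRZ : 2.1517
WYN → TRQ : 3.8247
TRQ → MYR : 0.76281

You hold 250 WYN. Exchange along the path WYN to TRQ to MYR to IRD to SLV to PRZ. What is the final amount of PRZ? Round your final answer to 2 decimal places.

250 WYN × 3.8247 = 956.175 TRQ
956.175 TRQ × 0.76281 = 729.37985175 MYR
729.37985175 MYR × 0.30011 = 218.8941873086925 IRD
218.8941873086925 IRD × 2.2927 = 501.85870324263929475 SLV
501.85870324263929475 SLV × 2.1517 = 1079.849371767186970513575 PRZ

1079.85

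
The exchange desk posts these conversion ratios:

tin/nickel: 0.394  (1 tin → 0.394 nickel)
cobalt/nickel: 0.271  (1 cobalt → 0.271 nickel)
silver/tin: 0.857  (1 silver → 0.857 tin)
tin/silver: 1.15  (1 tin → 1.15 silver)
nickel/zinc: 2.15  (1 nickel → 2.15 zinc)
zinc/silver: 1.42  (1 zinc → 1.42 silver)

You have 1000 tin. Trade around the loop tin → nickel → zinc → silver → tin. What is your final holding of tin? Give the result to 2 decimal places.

1000 tin × 0.394 = 394 nickel
394 nickel × 2.15 = 847.1 zinc
847.1 zinc × 1.42 = 1202.882 silver
1202.882 silver × 0.857 = 1030.869874 tin

1030.87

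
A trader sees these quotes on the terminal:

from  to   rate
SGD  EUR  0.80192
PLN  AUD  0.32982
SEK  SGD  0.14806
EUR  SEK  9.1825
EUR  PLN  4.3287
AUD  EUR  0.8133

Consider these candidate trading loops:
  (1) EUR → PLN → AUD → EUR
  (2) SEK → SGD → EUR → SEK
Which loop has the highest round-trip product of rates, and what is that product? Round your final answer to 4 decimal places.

(1) 4.3287 × 0.32982 × 0.8133 = 1.16114
(2) 0.14806 × 0.80192 × 9.1825 = 1.09026
Highest is cycle (1) at 1.1611 (>1, arbitrage).

1.1611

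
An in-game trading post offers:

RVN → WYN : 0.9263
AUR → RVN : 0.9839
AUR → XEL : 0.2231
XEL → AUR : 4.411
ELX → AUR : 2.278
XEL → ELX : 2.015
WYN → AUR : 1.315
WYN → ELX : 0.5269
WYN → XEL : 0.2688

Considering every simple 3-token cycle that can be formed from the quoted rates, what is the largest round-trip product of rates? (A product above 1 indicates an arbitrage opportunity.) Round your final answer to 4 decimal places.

RVN→WYN→AUR→RVN: 0.9263 × 1.315 × 0.9839 = 1.19847
AUR→XEL→ELX→AUR: 0.2231 × 2.015 × 2.278 = 1.02407
Maximum is RVN→WYN→AUR→RVN at 1.1985; arbitrage exists.

1.1985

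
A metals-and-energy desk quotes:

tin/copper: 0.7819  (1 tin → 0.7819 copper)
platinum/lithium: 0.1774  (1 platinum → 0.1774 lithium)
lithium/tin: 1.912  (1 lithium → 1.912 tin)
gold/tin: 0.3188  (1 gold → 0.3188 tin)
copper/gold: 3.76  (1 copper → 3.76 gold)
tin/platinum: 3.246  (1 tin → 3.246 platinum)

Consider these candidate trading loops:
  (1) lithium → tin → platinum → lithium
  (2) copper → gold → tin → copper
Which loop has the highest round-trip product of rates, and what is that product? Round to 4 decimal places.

(1) 1.912 × 3.246 × 0.1774 = 1.10101
(2) 3.76 × 0.3188 × 0.7819 = 0.93725
Highest is cycle (1) at 1.1010 (>1, arbitrage).

1.1010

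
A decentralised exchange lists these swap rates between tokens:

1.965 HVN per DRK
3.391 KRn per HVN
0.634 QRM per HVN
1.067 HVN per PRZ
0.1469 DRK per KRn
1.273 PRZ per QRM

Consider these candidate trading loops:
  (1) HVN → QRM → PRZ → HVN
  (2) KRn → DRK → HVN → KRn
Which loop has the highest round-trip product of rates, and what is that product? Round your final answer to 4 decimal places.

0.9788

(1) 0.634 × 1.273 × 1.067 = 0.86116
(2) 0.1469 × 1.965 × 3.391 = 0.97884
Highest is cycle (2) at 0.9788 (≤1, no arbitrage).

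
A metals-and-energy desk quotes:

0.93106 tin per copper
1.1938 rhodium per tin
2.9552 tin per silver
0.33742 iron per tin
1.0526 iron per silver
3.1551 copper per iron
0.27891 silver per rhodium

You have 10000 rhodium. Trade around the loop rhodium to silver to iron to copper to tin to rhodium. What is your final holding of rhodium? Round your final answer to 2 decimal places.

10000 rhodium × 0.27891 = 2789.1 silver
2789.1 silver × 1.0526 = 2935.80666 iron
2935.80666 iron × 3.1551 = 9262.763592966 copper
9262.763592966 copper × 0.93106 = 8624.18867086692396 tin
8624.18867086692396 tin × 1.1938 = 10295.556435280933823448 rhodium

10295.56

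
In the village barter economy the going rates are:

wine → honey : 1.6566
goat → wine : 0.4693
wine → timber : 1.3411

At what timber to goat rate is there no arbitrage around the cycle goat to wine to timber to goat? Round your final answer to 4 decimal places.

Known legs of the cycle: 0.4693 × 1.3411 = 0.62937823
For no arbitrage the full-cycle product must be 1, so the missing rate is 1 / 0.62937823 ≈ 1.588870.

1.5889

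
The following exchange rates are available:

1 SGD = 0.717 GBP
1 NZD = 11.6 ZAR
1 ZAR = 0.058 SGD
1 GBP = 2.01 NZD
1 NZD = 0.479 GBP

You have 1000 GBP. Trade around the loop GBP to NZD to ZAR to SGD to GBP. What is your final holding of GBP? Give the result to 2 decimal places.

1000 GBP × 2.01 = 2010 NZD
2010 NZD × 11.6 = 23316 ZAR
23316 ZAR × 0.058 = 1352.328 SGD
1352.328 SGD × 0.717 = 969.619176 GBP

969.62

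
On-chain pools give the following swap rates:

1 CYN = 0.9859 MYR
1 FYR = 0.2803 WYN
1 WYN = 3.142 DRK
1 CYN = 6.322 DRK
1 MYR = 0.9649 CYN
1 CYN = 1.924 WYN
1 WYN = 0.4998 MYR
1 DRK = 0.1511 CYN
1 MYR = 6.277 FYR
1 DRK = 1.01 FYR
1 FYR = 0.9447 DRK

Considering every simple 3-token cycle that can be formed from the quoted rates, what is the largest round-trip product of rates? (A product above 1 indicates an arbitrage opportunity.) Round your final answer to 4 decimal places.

0.9279

MYR→CYN→WYN→MYR: 0.9649 × 1.924 × 0.4998 = 0.92786
DRK→CYN→WYN→DRK: 0.1511 × 1.924 × 3.142 = 0.91343
DRK→FYR→WYN→DRK: 1.01 × 0.2803 × 3.142 = 0.88951
MYR→FYR→WYN→MYR: 6.277 × 0.2803 × 0.4998 = 0.87937
Maximum is MYR→CYN→WYN→MYR at 0.9279; no arbitrage — every cycle loses value.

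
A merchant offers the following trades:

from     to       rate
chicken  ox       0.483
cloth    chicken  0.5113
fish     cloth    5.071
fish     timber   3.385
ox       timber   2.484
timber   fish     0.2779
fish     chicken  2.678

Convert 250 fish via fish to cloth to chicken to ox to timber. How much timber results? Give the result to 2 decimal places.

250 fish × 5.071 = 1267.75 cloth
1267.75 cloth × 0.5113 = 648.200575 chicken
648.200575 chicken × 0.483 = 313.080877725 ox
313.080877725 ox × 2.484 = 777.6929002689 timber

777.69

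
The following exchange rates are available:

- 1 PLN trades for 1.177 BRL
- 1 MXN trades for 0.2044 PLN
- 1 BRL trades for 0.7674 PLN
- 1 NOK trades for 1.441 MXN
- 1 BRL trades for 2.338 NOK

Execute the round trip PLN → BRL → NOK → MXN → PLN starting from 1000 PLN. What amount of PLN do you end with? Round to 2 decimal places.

810.52

1000 PLN × 1.177 = 1177 BRL
1177 BRL × 2.338 = 2751.826 NOK
2751.826 NOK × 1.441 = 3965.381266 MXN
3965.381266 MXN × 0.2044 = 810.5239307704 PLN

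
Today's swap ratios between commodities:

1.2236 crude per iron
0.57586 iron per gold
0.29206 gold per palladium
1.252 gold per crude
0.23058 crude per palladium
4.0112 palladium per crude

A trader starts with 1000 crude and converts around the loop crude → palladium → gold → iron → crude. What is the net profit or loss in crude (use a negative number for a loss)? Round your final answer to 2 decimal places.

-174.53

1000 crude × 4.0112 = 4011.2 palladium
4011.2 palladium × 0.29206 = 1171.511072 gold
1171.511072 gold × 0.57586 = 674.62636592192 iron
674.62636592192 iron × 1.2236 = 825.472821342061312 crude
Net change: 825.472821342061312 − 1000 = -174.527178657938688 crude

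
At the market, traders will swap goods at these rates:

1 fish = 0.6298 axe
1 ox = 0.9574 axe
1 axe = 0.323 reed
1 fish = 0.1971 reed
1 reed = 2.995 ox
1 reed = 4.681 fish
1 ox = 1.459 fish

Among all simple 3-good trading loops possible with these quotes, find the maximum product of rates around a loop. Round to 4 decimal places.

0.9522

fish→axe→reed→fish: 0.6298 × 0.323 × 4.681 = 0.95223
axe→reed→ox→axe: 0.323 × 2.995 × 0.9574 = 0.92617
fish→reed→ox→fish: 0.1971 × 2.995 × 1.459 = 0.86127
Maximum is fish→axe→reed→fish at 0.9522; no arbitrage — every cycle loses value.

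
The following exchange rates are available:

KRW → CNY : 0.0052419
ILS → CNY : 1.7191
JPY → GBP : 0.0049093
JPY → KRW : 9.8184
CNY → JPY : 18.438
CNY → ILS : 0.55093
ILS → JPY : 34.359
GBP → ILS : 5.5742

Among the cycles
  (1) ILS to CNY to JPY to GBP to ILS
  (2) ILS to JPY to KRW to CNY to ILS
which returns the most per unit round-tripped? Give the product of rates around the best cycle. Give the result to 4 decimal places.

(1) 1.7191 × 18.438 × 0.0049093 × 5.5742 = 0.86740
(2) 34.359 × 9.8184 × 0.0052419 × 0.55093 = 0.97424
Highest is cycle (2) at 0.9742 (≤1, no arbitrage).

0.9742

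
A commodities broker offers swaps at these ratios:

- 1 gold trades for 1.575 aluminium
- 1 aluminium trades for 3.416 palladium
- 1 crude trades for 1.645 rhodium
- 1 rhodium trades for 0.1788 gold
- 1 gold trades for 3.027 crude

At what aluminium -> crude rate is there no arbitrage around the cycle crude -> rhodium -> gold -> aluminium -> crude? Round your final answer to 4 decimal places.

2.1587

Known legs of the cycle: 1.645 × 0.1788 × 1.575 = 0.46324845
For no arbitrage the full-cycle product must be 1, so the missing rate is 1 / 0.46324845 ≈ 2.158669.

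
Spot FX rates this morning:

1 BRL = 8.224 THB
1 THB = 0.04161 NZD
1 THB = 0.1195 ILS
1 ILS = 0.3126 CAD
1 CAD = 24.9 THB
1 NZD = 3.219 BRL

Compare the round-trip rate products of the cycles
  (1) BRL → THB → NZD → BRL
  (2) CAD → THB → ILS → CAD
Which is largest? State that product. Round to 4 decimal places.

(1) 8.224 × 0.04161 × 3.219 = 1.10154
(2) 24.9 × 0.1195 × 0.3126 = 0.93016
Highest is cycle (1) at 1.1015 (>1, arbitrage).

1.1015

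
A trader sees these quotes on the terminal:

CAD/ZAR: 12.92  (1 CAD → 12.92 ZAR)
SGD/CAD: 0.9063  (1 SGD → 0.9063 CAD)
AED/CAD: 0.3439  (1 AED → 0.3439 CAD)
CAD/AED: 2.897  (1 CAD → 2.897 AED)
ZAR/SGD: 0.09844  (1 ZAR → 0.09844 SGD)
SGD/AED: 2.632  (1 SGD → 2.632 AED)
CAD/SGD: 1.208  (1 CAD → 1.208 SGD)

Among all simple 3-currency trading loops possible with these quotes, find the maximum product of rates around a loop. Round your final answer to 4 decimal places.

1.1527

ZAR→SGD→CAD→ZAR: 0.09844 × 0.9063 × 12.92 = 1.15267
SGD→AED→CAD→SGD: 2.632 × 0.3439 × 1.208 = 1.09341
Maximum is ZAR→SGD→CAD→ZAR at 1.1527; arbitrage exists.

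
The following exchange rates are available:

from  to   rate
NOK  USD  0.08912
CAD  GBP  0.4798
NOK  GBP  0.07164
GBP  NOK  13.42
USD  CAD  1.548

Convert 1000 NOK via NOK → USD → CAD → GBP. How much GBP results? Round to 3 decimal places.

1000 NOK × 0.08912 = 89.12 USD
89.12 USD × 1.548 = 137.95776 CAD
137.95776 CAD × 0.4798 = 66.192133248 GBP

66.192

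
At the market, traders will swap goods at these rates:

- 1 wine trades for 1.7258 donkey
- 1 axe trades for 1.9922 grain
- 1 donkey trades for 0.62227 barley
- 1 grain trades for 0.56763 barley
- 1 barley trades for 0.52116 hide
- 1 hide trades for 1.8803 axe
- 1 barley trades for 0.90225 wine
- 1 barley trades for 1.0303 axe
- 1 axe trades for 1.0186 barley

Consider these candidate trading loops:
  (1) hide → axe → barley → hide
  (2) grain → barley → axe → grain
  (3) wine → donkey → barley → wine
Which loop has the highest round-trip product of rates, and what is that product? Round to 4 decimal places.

(1) 1.8803 × 1.0186 × 0.52116 = 0.99816
(2) 0.56763 × 1.0303 × 1.9922 = 1.16510
(3) 1.7258 × 0.62227 × 0.90225 = 0.96894
Highest is cycle (2) at 1.1651 (>1, arbitrage).

1.1651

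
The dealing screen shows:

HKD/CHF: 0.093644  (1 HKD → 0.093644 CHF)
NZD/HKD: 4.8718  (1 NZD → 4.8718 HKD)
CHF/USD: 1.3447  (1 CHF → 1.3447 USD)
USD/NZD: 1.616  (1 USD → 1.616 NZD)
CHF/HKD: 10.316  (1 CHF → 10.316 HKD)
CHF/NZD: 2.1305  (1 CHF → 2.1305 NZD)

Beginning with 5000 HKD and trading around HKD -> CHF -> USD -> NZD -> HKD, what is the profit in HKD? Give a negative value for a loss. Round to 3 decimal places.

-43.145

5000 HKD × 0.093644 = 468.22 CHF
468.22 CHF × 1.3447 = 629.615434 USD
629.615434 USD × 1.616 = 1017.458541344 NZD
1017.458541344 NZD × 4.8718 = 4956.8545217196992 HKD
Net change: 4956.8545217196992 − 5000 = -43.1454782803008 HKD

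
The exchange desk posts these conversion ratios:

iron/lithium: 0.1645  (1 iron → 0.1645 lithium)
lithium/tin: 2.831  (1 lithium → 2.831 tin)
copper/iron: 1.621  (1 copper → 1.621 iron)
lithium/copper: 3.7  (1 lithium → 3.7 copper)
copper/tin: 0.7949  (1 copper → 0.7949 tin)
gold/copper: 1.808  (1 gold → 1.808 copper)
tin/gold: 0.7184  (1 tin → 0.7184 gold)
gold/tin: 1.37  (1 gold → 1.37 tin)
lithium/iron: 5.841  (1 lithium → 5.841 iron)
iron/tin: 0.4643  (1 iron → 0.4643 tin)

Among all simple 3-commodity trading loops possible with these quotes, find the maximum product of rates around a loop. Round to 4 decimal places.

copper→tin→gold→copper: 0.7949 × 0.7184 × 1.808 = 1.03247
copper→iron→lithium→copper: 1.621 × 0.1645 × 3.7 = 0.98662
Maximum is copper→tin→gold→copper at 1.0325; arbitrage exists.

1.0325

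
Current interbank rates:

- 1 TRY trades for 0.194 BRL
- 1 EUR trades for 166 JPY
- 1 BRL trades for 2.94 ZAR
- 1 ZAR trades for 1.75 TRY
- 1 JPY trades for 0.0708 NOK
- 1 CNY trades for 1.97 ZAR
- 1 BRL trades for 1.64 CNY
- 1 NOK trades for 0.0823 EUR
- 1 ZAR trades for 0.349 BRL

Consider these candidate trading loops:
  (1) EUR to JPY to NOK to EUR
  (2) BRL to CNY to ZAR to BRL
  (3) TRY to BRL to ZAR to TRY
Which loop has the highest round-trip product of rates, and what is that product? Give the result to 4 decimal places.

1.1275

(1) 166 × 0.0708 × 0.0823 = 0.96726
(2) 1.64 × 1.97 × 0.349 = 1.12755
(3) 0.194 × 2.94 × 1.75 = 0.99813
Highest is cycle (2) at 1.1275 (>1, arbitrage).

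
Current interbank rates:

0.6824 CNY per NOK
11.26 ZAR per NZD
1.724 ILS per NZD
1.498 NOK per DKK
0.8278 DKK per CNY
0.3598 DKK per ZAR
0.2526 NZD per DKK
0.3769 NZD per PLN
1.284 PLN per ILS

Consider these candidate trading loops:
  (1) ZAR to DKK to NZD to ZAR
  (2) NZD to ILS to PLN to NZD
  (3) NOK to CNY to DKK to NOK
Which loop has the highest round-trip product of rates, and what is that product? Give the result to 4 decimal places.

1.0234

(1) 0.3598 × 0.2526 × 11.26 = 1.02337
(2) 1.724 × 1.284 × 0.3769 = 0.83431
(3) 0.6824 × 0.8278 × 1.498 = 0.84621
Highest is cycle (1) at 1.0234 (>1, arbitrage).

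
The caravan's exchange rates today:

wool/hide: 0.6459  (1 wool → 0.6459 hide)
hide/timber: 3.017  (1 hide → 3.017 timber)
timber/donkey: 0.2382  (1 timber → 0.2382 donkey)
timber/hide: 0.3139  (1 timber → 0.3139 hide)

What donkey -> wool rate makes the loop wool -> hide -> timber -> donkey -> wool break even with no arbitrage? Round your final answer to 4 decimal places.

Known legs of the cycle: 0.6459 × 3.017 × 0.2382 = 0.46417564746
For no arbitrage the full-cycle product must be 1, so the missing rate is 1 / 0.46417564746 ≈ 2.154357.

2.1544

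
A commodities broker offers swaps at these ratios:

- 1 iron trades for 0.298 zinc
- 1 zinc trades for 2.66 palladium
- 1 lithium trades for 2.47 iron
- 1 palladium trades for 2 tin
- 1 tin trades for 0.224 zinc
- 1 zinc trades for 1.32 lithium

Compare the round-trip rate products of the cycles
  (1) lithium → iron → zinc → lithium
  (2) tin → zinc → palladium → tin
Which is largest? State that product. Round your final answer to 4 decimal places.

(1) 2.47 × 0.298 × 1.32 = 0.97160
(2) 0.224 × 2.66 × 2 = 1.19168
Highest is cycle (2) at 1.1917 (>1, arbitrage).

1.1917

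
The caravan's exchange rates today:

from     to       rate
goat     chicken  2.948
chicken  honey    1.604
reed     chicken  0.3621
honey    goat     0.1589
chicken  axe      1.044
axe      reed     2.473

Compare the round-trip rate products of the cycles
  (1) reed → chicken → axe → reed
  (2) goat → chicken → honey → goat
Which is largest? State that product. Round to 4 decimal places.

0.9349

(1) 0.3621 × 1.044 × 2.473 = 0.93487
(2) 2.948 × 1.604 × 0.1589 = 0.75137
Highest is cycle (1) at 0.9349 (≤1, no arbitrage).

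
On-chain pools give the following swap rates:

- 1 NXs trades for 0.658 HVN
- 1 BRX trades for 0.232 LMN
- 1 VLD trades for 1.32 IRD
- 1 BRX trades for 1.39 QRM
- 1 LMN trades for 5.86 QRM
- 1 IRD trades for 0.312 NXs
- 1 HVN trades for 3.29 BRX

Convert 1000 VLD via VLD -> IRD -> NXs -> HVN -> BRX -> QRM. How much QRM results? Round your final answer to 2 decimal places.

1239.27

1000 VLD × 1.32 = 1320 IRD
1320 IRD × 0.312 = 411.84 NXs
411.84 NXs × 0.658 = 270.99072 HVN
270.99072 HVN × 3.29 = 891.5594688 BRX
891.5594688 BRX × 1.39 = 1239.267661632 QRM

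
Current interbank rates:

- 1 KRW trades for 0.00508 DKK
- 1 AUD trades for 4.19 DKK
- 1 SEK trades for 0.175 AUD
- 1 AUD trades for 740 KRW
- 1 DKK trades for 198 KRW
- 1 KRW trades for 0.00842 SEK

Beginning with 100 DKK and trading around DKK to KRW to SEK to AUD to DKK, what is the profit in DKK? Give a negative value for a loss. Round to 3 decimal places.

100 DKK × 198 = 19800 KRW
19800 KRW × 0.00842 = 166.716 SEK
166.716 SEK × 0.175 = 29.1753 AUD
29.1753 AUD × 4.19 = 122.244507 DKK
Net change: 122.244507 − 100 = 22.244507 DKK

22.245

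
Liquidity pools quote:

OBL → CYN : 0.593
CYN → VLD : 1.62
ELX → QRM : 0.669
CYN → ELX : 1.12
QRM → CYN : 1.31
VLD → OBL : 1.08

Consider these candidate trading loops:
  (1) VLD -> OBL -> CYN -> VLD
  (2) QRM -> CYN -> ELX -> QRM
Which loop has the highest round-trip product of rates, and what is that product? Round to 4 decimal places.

(1) 1.08 × 0.593 × 1.62 = 1.03751
(2) 1.31 × 1.12 × 0.669 = 0.98156
Highest is cycle (1) at 1.0375 (>1, arbitrage).

1.0375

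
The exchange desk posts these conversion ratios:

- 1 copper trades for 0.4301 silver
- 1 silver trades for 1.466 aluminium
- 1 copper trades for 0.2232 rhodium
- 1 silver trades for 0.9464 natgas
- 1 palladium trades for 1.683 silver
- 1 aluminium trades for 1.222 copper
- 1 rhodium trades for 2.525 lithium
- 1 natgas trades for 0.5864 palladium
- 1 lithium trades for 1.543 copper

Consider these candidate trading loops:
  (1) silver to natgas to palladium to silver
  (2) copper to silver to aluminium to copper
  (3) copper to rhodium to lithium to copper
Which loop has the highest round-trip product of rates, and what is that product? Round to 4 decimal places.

0.9340

(1) 0.9464 × 0.5864 × 1.683 = 0.93401
(2) 0.4301 × 1.466 × 1.222 = 0.77050
(3) 0.2232 × 2.525 × 1.543 = 0.86960
Highest is cycle (1) at 0.9340 (≤1, no arbitrage).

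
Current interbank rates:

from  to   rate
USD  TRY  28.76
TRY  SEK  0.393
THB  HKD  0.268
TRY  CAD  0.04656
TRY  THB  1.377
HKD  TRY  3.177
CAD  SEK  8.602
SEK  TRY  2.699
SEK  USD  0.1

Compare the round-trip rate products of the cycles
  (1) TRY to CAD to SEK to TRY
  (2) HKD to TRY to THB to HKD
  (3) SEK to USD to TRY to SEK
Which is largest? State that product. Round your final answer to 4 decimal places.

1.1724

(1) 0.04656 × 8.602 × 2.699 = 1.08097
(2) 3.177 × 1.377 × 0.268 = 1.17243
(3) 0.1 × 28.76 × 0.393 = 1.13027
Highest is cycle (2) at 1.1724 (>1, arbitrage).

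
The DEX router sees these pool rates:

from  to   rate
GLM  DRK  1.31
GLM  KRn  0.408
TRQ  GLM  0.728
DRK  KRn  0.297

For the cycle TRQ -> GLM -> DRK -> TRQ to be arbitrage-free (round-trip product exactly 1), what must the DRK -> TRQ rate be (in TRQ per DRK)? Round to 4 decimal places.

1.0486

Known legs of the cycle: 0.728 × 1.31 = 0.95368
For no arbitrage the full-cycle product must be 1, so the missing rate is 1 / 0.95368 ≈ 1.048570.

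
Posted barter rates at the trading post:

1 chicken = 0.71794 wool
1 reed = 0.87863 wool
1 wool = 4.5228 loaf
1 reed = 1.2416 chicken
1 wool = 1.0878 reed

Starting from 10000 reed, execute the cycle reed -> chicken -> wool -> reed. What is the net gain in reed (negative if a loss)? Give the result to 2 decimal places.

-303.41

10000 reed × 1.2416 = 12416 chicken
12416 chicken × 0.71794 = 8913.94304 wool
8913.94304 wool × 1.0878 = 9696.587238912 reed
Net change: 9696.587238912 − 10000 = -303.412761088 reed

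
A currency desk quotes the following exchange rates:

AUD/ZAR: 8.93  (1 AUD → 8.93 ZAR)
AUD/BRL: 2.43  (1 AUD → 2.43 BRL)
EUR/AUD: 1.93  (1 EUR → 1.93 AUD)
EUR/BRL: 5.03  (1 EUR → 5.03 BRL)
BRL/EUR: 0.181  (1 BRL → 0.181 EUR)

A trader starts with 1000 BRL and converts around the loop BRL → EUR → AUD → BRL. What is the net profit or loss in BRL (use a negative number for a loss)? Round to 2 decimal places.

-151.13

1000 BRL × 0.181 = 181 EUR
181 EUR × 1.93 = 349.33 AUD
349.33 AUD × 2.43 = 848.8719 BRL
Net change: 848.8719 − 1000 = -151.1281 BRL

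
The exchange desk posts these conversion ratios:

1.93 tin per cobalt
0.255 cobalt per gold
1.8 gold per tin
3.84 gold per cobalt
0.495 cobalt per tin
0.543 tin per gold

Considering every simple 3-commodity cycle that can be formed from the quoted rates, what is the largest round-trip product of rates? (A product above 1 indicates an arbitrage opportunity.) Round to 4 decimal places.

1.0321

tin→cobalt→gold→tin: 0.495 × 3.84 × 0.543 = 1.03213
tin→gold→cobalt→tin: 1.8 × 0.255 × 1.93 = 0.88587
Maximum is tin→cobalt→gold→tin at 1.0321; arbitrage exists.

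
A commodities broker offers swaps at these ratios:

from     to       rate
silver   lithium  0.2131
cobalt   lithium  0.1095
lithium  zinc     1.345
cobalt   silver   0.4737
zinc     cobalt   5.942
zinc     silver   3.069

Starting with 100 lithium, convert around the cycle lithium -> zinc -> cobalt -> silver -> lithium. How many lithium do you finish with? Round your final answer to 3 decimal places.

80.676

100 lithium × 1.345 = 134.5 zinc
134.5 zinc × 5.942 = 799.199 cobalt
799.199 cobalt × 0.4737 = 378.5805663 silver
378.5805663 silver × 0.2131 = 80.67551867853 lithium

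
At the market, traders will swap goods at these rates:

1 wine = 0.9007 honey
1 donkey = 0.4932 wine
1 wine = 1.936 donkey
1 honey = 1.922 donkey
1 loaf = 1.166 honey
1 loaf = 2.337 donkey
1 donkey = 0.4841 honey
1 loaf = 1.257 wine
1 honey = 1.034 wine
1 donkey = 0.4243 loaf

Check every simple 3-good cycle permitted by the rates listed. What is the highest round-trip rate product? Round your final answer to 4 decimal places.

wine→donkey→loaf→wine: 1.936 × 0.4243 × 1.257 = 1.03256
wine→donkey→honey→wine: 1.936 × 0.4841 × 1.034 = 0.96908
loaf→honey→donkey→loaf: 1.166 × 1.922 × 0.4243 = 0.95088
wine→honey→donkey→wine: 0.9007 × 1.922 × 0.4932 = 0.85380
Maximum is wine→donkey→loaf→wine at 1.0326; arbitrage exists.

1.0326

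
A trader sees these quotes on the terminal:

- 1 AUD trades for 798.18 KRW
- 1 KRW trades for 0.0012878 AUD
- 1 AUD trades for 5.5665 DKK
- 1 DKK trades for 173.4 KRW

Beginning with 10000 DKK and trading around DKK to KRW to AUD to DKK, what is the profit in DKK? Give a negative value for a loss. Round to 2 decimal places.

2430.25

10000 DKK × 173.4 = 1734000 KRW
1734000 KRW × 0.0012878 = 2233.0452 AUD
2233.0452 AUD × 5.5665 = 12430.2461058 DKK
Net change: 12430.2461058 − 10000 = 2430.2461058 DKK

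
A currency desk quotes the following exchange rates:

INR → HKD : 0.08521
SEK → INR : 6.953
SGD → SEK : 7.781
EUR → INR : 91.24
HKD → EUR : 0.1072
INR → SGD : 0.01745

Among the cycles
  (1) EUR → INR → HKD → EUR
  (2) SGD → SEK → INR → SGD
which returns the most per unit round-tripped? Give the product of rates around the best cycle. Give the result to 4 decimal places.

(1) 91.24 × 0.08521 × 0.1072 = 0.83343
(2) 7.781 × 6.953 × 0.01745 = 0.94407
Highest is cycle (2) at 0.9441 (≤1, no arbitrage).

0.9441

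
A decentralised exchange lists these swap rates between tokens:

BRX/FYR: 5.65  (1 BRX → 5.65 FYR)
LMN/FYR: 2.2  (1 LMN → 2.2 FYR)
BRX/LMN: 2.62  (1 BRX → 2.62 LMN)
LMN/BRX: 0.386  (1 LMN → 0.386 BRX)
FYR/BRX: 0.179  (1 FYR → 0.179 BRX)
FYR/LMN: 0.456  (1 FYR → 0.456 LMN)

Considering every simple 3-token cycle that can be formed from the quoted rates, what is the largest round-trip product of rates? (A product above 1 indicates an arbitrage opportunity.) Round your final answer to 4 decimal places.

LMN→FYR→BRX→LMN: 2.2 × 0.179 × 2.62 = 1.03176
LMN→BRX→FYR→LMN: 0.386 × 5.65 × 0.456 = 0.99449
Maximum is LMN→FYR→BRX→LMN at 1.0318; arbitrage exists.

1.0318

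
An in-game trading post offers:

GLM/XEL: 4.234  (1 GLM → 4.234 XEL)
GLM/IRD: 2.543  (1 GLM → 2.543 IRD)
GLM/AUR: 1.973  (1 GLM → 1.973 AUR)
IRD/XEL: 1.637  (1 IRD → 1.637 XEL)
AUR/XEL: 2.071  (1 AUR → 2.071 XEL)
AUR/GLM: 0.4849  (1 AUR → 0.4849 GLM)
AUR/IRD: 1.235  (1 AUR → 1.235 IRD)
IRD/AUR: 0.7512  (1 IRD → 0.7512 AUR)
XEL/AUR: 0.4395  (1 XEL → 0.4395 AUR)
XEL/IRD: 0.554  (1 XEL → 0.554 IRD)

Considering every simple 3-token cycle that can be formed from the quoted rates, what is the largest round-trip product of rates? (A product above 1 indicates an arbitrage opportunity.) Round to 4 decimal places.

0.9263

AUR→GLM→IRD→AUR: 0.4849 × 2.543 × 0.7512 = 0.92631
AUR→GLM→XEL→AUR: 0.4849 × 4.234 × 0.4395 = 0.90232
AUR→IRD→XEL→AUR: 1.235 × 1.637 × 0.4395 = 0.88853
AUR→XEL→IRD→AUR: 2.071 × 0.554 × 0.7512 = 0.86188
Maximum is AUR→GLM→IRD→AUR at 0.9263; no arbitrage — every cycle loses value.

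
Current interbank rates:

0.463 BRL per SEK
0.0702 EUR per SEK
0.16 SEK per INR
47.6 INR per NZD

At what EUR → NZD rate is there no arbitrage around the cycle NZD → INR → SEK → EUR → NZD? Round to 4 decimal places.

Known legs of the cycle: 47.6 × 0.16 × 0.0702 = 0.5346432
For no arbitrage the full-cycle product must be 1, so the missing rate is 1 / 0.5346432 ≈ 1.870406.

1.8704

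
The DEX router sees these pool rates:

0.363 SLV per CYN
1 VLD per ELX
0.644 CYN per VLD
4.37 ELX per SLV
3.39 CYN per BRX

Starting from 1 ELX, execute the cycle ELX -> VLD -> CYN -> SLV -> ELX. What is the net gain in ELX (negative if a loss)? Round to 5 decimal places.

0.02158

1 ELX × 1 = 1 VLD
1 VLD × 0.644 = 0.644 CYN
0.644 CYN × 0.363 = 0.233772 SLV
0.233772 SLV × 4.37 = 1.02158364 ELX
Net change: 1.02158364 − 1 = 0.02158364 ELX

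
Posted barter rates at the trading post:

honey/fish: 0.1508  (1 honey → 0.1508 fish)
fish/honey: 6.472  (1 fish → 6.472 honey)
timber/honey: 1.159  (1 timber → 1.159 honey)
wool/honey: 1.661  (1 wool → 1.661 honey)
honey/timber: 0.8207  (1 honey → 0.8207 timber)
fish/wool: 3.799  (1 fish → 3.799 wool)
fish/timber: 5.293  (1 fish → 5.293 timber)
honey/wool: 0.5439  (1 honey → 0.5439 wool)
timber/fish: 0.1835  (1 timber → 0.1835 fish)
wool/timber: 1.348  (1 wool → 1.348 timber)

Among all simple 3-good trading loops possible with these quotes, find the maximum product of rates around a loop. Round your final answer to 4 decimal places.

honey→timber→fish→honey: 0.8207 × 0.1835 × 6.472 = 0.97467
honey→fish→wool→honey: 0.1508 × 3.799 × 1.661 = 0.95157
wool→timber→fish→wool: 1.348 × 0.1835 × 3.799 = 0.93971
honey→fish→timber→honey: 0.1508 × 5.293 × 1.159 = 0.92510
honey→wool→timber→honey: 0.5439 × 1.348 × 1.159 = 0.84975
Maximum is honey→timber→fish→honey at 0.9747; no arbitrage — every cycle loses value.

0.9747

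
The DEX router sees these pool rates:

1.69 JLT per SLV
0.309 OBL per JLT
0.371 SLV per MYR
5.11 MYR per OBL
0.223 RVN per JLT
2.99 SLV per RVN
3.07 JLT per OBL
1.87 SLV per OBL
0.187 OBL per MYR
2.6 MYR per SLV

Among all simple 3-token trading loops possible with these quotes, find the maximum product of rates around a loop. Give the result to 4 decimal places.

JLT→RVN→SLV→JLT: 0.223 × 2.99 × 1.69 = 1.12684
JLT→OBL→SLV→JLT: 0.309 × 1.87 × 1.69 = 0.97653
MYR→OBL→SLV→MYR: 0.187 × 1.87 × 2.6 = 0.90919
Maximum is JLT→RVN→SLV→JLT at 1.1268; arbitrage exists.

1.1268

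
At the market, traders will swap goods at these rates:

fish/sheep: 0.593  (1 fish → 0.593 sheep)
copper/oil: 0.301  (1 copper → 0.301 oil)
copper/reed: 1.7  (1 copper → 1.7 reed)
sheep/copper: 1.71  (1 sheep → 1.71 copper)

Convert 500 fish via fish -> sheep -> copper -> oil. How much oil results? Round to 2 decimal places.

500 fish × 0.593 = 296.5 sheep
296.5 sheep × 1.71 = 507.015 copper
507.015 copper × 0.301 = 152.611515 oil

152.61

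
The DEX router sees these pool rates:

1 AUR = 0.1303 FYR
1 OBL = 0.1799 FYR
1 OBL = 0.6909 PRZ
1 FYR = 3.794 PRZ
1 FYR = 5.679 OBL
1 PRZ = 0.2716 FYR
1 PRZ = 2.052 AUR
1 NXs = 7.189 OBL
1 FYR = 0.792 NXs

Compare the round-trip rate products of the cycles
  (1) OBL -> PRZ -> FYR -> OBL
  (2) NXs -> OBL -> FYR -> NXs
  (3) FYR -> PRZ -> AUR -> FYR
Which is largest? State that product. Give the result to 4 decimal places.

1.0657

(1) 0.6909 × 0.2716 × 5.679 = 1.06566
(2) 7.189 × 0.1799 × 0.792 = 1.02429
(3) 3.794 × 2.052 × 0.1303 = 1.01442
Highest is cycle (1) at 1.0657 (>1, arbitrage).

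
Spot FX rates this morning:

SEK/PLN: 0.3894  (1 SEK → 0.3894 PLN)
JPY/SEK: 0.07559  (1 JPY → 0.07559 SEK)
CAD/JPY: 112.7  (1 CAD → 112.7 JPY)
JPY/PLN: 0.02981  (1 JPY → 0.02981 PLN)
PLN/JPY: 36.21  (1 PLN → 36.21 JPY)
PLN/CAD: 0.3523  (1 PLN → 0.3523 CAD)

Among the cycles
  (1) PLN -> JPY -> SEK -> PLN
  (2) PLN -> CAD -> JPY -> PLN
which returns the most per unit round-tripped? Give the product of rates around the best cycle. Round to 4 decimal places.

1.1836

(1) 36.21 × 0.07559 × 0.3894 = 1.06583
(2) 0.3523 × 112.7 × 0.02981 = 1.18358
Highest is cycle (2) at 1.1836 (>1, arbitrage).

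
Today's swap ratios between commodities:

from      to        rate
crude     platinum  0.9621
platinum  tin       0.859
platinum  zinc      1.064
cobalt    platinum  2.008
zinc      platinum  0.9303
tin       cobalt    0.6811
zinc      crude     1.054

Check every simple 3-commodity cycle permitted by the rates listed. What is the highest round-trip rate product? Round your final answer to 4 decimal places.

tin→cobalt→platinum→tin: 0.6811 × 2.008 × 0.859 = 1.17481
zinc→crude→platinum→zinc: 1.054 × 0.9621 × 1.064 = 1.07895
Maximum is tin→cobalt→platinum→tin at 1.1748; arbitrage exists.

1.1748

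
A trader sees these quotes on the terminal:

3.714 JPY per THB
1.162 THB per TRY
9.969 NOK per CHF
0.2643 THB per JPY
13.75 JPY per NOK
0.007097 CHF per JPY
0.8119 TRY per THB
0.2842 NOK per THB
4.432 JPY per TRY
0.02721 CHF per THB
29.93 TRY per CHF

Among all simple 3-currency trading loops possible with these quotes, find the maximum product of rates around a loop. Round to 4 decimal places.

JPY→THB→NOK→JPY: 0.2643 × 0.2842 × 13.75 = 1.03282
JPY→CHF→NOK→JPY: 0.007097 × 9.969 × 13.75 = 0.97281
TRY→JPY→THB→TRY: 4.432 × 0.2643 × 0.8119 = 0.95104
TRY→THB→CHF→TRY: 1.162 × 0.02721 × 29.93 = 0.94633
TRY→JPY→CHF→TRY: 4.432 × 0.007097 × 29.93 = 0.94142
Maximum is JPY→THB→NOK→JPY at 1.0328; arbitrage exists.

1.0328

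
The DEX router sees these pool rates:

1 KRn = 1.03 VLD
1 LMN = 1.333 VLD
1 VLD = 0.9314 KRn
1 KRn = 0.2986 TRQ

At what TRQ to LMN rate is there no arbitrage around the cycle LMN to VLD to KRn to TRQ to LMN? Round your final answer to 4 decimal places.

2.6974

Known legs of the cycle: 1.333 × 0.9314 × 0.2986 = 0.37072868132
For no arbitrage the full-cycle product must be 1, so the missing rate is 1 / 0.37072868132 ≈ 2.697390.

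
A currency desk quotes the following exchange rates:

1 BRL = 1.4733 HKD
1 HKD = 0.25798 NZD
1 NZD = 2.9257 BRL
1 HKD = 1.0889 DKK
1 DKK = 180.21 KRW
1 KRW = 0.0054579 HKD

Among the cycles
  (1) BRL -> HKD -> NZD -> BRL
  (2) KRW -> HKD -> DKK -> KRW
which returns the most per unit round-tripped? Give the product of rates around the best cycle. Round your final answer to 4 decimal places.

1.1120

(1) 1.4733 × 0.25798 × 2.9257 = 1.11201
(2) 0.0054579 × 1.0889 × 180.21 = 1.07101
Highest is cycle (1) at 1.1120 (>1, arbitrage).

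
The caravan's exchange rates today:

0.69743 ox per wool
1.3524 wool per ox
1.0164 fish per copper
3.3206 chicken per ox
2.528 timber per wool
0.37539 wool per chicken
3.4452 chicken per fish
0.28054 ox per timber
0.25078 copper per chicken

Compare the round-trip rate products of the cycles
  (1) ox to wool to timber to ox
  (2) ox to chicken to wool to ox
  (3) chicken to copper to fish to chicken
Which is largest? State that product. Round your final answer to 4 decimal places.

(1) 1.3524 × 2.528 × 0.28054 = 0.95913
(2) 3.3206 × 0.37539 × 0.69743 = 0.86936
(3) 0.25078 × 1.0164 × 3.4452 = 0.87816
Highest is cycle (1) at 0.9591 (≤1, no arbitrage).

0.9591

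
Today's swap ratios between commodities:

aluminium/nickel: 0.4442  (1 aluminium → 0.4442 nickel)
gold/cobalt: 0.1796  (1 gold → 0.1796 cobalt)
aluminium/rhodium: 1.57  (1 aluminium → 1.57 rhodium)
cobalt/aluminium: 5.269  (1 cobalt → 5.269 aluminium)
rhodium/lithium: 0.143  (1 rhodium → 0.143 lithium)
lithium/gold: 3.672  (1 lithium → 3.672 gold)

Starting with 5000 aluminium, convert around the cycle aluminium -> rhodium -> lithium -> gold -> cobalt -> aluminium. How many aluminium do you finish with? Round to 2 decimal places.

3900.70

5000 aluminium × 1.57 = 7850 rhodium
7850 rhodium × 0.143 = 1122.55 lithium
1122.55 lithium × 3.672 = 4122.0036 gold
4122.0036 gold × 0.1796 = 740.31184656 cobalt
740.31184656 cobalt × 5.269 = 3900.70311952464 aluminium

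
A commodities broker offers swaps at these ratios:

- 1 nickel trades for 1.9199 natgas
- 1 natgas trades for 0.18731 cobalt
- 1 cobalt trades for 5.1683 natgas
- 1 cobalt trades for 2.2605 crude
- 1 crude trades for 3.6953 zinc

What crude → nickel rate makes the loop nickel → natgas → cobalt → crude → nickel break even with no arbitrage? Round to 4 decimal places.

Known legs of the cycle: 1.9199 × 0.18731 × 2.2605 = 0.8129130281745
For no arbitrage the full-cycle product must be 1, so the missing rate is 1 / 0.8129130281745 ≈ 1.230144.

1.2301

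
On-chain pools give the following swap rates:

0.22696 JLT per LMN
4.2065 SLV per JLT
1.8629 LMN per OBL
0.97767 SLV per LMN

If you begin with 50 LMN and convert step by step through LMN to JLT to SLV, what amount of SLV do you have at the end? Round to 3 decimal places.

47.735

50 LMN × 0.22696 = 11.348 JLT
11.348 JLT × 4.2065 = 47.735362 SLV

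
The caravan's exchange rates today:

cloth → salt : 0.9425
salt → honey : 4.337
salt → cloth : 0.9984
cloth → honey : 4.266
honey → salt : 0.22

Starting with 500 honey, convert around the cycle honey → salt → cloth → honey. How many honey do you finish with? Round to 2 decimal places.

468.51

500 honey × 0.22 = 110 salt
110 salt × 0.9984 = 109.824 cloth
109.824 cloth × 4.266 = 468.509184 honey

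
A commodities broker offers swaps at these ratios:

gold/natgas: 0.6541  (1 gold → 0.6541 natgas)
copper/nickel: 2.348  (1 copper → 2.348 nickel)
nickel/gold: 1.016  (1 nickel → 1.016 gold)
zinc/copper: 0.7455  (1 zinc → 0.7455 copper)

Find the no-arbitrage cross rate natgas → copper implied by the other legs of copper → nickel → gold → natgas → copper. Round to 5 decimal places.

Known legs of the cycle: 2.348 × 1.016 × 0.6541 = 1.5604000288
For no arbitrage the full-cycle product must be 1, so the missing rate is 1 / 1.5604000288 ≈ 0.6408613.

0.64086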